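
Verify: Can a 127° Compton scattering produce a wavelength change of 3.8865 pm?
Yes, consistent

Calculate the expected shift for θ = 127°:

Δλ_expected = λ_C(1 - cos(127°))
Δλ_expected = 2.4263 × (1 - cos(127°))
Δλ_expected = 2.4263 × 1.6018
Δλ_expected = 3.8865 pm

Given shift: 3.8865 pm
Expected shift: 3.8865 pm
Difference: 0.0000 pm

The values match. This is consistent with Compton scattering at the stated angle.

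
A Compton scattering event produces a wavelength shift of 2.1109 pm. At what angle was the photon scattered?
82.53°

From the Compton formula Δλ = λ_C(1 - cos θ), we can solve for θ:

cos θ = 1 - Δλ/λ_C

Given:
- Δλ = 2.1109 pm
- λ_C = h/(m_e·c) ≈ 2.42631024 pm

cos θ = 1 - 2.1109/2.42631024
cos θ = 1 - 0.870004
cos θ = 0.129996

θ = arccos(0.129996)
θ = 82.53°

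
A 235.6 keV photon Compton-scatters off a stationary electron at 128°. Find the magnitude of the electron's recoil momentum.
1.7958e-22 kg·m/s

The electron is initially at rest, so by conservation of momentum:
p⃗_e = p⃗₀ − p⃗'  (incident photon momentum minus scattered photon momentum)

Photon momentum magnitudes (p = h/λ = E/c):
λ₀ = hc/E₀ = 5.2625 pm → p₀ = h/λ₀ = 1.2591e-22 kg·m/s
Δλ = λ_C(1 − cos 128°) = 3.9201 pm
λ' = 9.1826 pm → p' = h/λ' = 7.2159e-23 kg·m/s

The scattered photon makes angle θ = 128° with the incident direction, so by the law of cosines:
|p⃗_e|² = p₀² + p'² − 2p₀p'cos θ
|p⃗_e|² = (1.2591e-22)² + (7.2159e-23)² − 2·1.2591e-22·7.2159e-23·cos(128°)
|p⃗_e| = 1.7958e-22 kg·m/s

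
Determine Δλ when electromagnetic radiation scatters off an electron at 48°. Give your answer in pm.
0.8028 pm

Using the Compton scattering formula:
Δλ = λ_C(1 - cos θ)

where λ_C = h/(m_e·c) ≈ 2.4263 pm is the Compton wavelength of an electron.

For θ = 48°:
cos(48°) = 0.6691
1 - cos(48°) = 0.3309

Δλ = 2.4263 × 0.3309
Δλ = 0.8028 pm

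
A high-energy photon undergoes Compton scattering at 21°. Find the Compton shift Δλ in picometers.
0.1612 pm

Using the Compton scattering formula:
Δλ = λ_C(1 - cos θ)

where λ_C = h/(m_e·c) ≈ 2.4263 pm is the Compton wavelength of an electron.

For θ = 21°:
cos(21°) = 0.9336
1 - cos(21°) = 0.0664

Δλ = 2.4263 × 0.0664
Δλ = 0.1612 pm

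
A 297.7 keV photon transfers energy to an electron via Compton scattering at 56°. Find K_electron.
60.8300 keV

By energy conservation: K_e = E_initial - E_final

First find the scattered photon energy:
Initial wavelength: λ = hc/E = 4.1647 pm
Compton shift: Δλ = λ_C(1 - cos(56°)) = 1.0695 pm
Final wavelength: λ' = 4.1647 + 1.0695 = 5.2343 pm
Final photon energy: E' = hc/λ' = 236.8700 keV

Electron kinetic energy:
K_e = E - E' = 297.7000 - 236.8700 = 60.8300 keV

(Intermediate values are shown rounded; full precision is carried through to the final answer.)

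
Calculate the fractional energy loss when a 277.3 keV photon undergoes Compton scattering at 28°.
0.0597 (or 5.97%)

Calculate initial and final photon energies:

Initial: E₀ = 277.3 keV → λ₀ = 4.4711 pm
Compton shift: Δλ = 0.2840 pm
Final wavelength: λ' = 4.7551 pm
Final energy: E' = 260.7379 keV

Fractional energy loss:
(E₀ - E')/E₀ = (277.3000 - 260.7379)/277.3000
= 16.5621/277.3000
= 0.0597
= 5.97%

(Intermediate values are shown rounded; full precision is carried through to the final answer.)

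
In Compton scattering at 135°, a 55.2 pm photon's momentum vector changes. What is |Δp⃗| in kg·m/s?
2.1408e-23 kg·m/s

Photon momentum magnitude is p = h/λ.

Initial momentum:
p₀ = h/λ = 6.6261e-34/5.5200e-11 = 1.2004e-23 kg·m/s

After scattering:
λ' = λ + Δλ = 55.2 + 4.1420 = 59.3420 pm
p' = h/λ' = 6.6261e-34/5.9342e-11 = 1.1166e-23 kg·m/s

Momentum is a vector; the scattered photon's direction makes angle θ = 135° with the incident direction. The magnitude of the vector change Δp⃗ = p⃗₀ − p⃗' is found from the law of cosines:
|Δp⃗|² = p₀² + p'² − 2p₀p'cos θ
|Δp⃗|² = (1.2004e-23)² + (1.1166e-23)² − 2·1.2004e-23·1.1166e-23·cos(135°)
|Δp⃗| = 2.1408e-23 kg·m/s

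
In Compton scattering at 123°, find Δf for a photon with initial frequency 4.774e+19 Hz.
1.784e+19 Hz (decrease)

Convert frequency to wavelength (c = 299792458 m/s):
λ₀ = c/f₀ = 299792458/4.774e+19 = 6.2796912e-12 m = 6.2797 pm

Calculate Compton shift:
Δλ = λ_C(1 - cos(123°)) = 3.7478 pm

Final wavelength:
λ' = λ₀ + Δλ = 6.2797 + 3.7478 = 10.0275 pm

Final frequency:
f' = c/λ' = 299792458/1.0027465e-11 = 2.9897134e+19 Hz

Frequency shift (decrease):
Δf = f₀ - f' = 4.774e+19 - 2.9897134e+19 = 1.784e+19 Hz

(Intermediate values are shown rounded; full precision is carried through to the final answer.)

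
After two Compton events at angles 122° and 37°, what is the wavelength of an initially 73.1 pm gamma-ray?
77.3006 pm

Apply Compton shift twice:

First scattering at θ₁ = 122°:
Δλ₁ = λ_C(1 - cos(122°))
Δλ₁ = 2.4263 × 1.5299
Δλ₁ = 3.7121 pm

After first scattering:
λ₁ = 73.1 + 3.7121 = 76.8121 pm

Second scattering at θ₂ = 37°:
Δλ₂ = λ_C(1 - cos(37°))
Δλ₂ = 2.4263 × 0.2014
Δλ₂ = 0.4886 pm

Final wavelength:
λ₂ = 76.8121 + 0.4886 = 77.3006 pm

Total shift: Δλ_total = 3.7121 + 0.4886 = 4.2006 pm

(Intermediate values are shown rounded; full precision is carried through to the final answer.)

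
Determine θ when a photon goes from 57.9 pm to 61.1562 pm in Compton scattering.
110.00°

First find the wavelength shift:
Δλ = λ' - λ = 61.1562 - 57.9 = 3.2562 pm

Using Δλ = λ_C(1 - cos θ), with λ_C = h/(m_e·c) ≈ 2.42631024 pm:
cos θ = 1 - Δλ/λ_C
cos θ = 1 - 3.2562/2.42631024
cos θ = -0.342038

θ = arccos(-0.342038)
θ = 110.00°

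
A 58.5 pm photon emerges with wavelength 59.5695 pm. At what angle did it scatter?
56.00°

First find the wavelength shift:
Δλ = λ' - λ = 59.5695 - 58.5 = 1.0695 pm

Using Δλ = λ_C(1 - cos θ), with λ_C = h/(m_e·c) ≈ 2.42631024 pm:
cos θ = 1 - Δλ/λ_C
cos θ = 1 - 1.0695/2.42631024
cos θ = 0.559207

θ = arccos(0.559207)
θ = 56.00°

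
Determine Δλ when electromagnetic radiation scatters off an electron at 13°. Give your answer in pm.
0.0622 pm

Using the Compton scattering formula:
Δλ = λ_C(1 - cos θ)

where λ_C = h/(m_e·c) ≈ 2.4263 pm is the Compton wavelength of an electron.

For θ = 13°:
cos(13°) = 0.9744
1 - cos(13°) = 0.0256

Δλ = 2.4263 × 0.0256
Δλ = 0.0622 pm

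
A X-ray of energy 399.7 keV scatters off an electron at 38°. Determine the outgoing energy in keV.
342.8498 keV

First convert energy to wavelength:
λ = hc/E, with hc ≈ 1239.842 keV·pm (i.e. 1239.842 eV·nm)

For E = 399.7 keV = 399700 eV:
λ = 1239.842 keV·pm / 399.7 keV
λ = 3.1019 pm

Calculate the Compton shift:
Δλ = λ_C(1 - cos(38°)) = 2.4263 × 0.2120
Δλ = 0.5144 pm

Final wavelength:
λ' = 3.1019 + 0.5144 = 3.6163 pm

Final energy:
E' = hc/λ' = 1239.842 / 3.6163 = 342.8498 keV

(Intermediate values are shown rounded; full precision is carried through to the final answer.)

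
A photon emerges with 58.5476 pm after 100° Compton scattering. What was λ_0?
55.7000 pm

From λ' = λ + Δλ, we have λ = λ' - Δλ

First calculate the Compton shift:
Δλ = λ_C(1 - cos θ)
Δλ = 2.4263 × (1 - cos(100°))
Δλ = 2.4263 × 1.1736
Δλ = 2.8476 pm

Initial wavelength:
λ = λ' - Δλ
λ = 58.5476 - 2.8476
λ = 55.7000 pm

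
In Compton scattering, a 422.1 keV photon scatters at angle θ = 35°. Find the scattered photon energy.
367.2397 keV

First convert energy to wavelength:
λ = hc/E, with hc ≈ 1239.842 keV·pm (i.e. 1239.842 eV·nm)

For E = 422.1 keV = 422100 eV:
λ = 1239.842 keV·pm / 422.1 keV
λ = 2.9373 pm

Calculate the Compton shift:
Δλ = λ_C(1 - cos(35°)) = 2.4263 × 0.1808
Δλ = 0.4388 pm

Final wavelength:
λ' = 2.9373 + 0.4388 = 3.3761 pm

Final energy:
E' = hc/λ' = 1239.842 / 3.3761 = 367.2397 keV

(Intermediate values are shown rounded; full precision is carried through to the final answer.)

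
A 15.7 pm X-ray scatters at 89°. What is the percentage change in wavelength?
15.1845%

Calculate the Compton shift:
Δλ = λ_C(1 - cos(89°))
Δλ = 2.4263 × (1 - cos(89°))
Δλ = 2.4263 × 0.9825
Δλ = 2.3840 pm

Percentage change:
(Δλ/λ₀) × 100 = (2.3840/15.7) × 100
= 15.1845%

(Intermediate values are shown rounded; full precision is carried through to the final answer.)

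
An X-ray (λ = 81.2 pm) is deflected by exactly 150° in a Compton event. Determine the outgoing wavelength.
85.7276 pm

Using the Compton formula: λ' = λ + λ_C(1 − cos θ)

For θ = 150°, cos θ = -√3/2 (exact) ≈ -0.8660, so:
1 − cos 150° = 1 − (-√3/2) ≈ 1.8660

Δλ = λ_C × 1.8660 = 2.4263 × 1.8660 = 4.5276 pm

λ' = 81.2 + 4.5276 = 85.7276 pm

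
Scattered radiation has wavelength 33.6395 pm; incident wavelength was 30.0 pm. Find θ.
120.00°

First find the wavelength shift:
Δλ = λ' - λ = 33.6395 - 30.0 = 3.6395 pm

Using Δλ = λ_C(1 - cos θ), with λ_C = h/(m_e·c) ≈ 2.42631024 pm:
cos θ = 1 - Δλ/λ_C
cos θ = 1 - 3.6395/2.42631024
cos θ = -0.500014

θ = arccos(-0.500014)
θ = 120.00°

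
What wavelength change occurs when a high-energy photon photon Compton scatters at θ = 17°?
0.1060 pm

Using the Compton scattering formula:
Δλ = λ_C(1 - cos θ)

where λ_C = h/(m_e·c) ≈ 2.4263 pm is the Compton wavelength of an electron.

For θ = 17°:
cos(17°) = 0.9563
1 - cos(17°) = 0.0437

Δλ = 2.4263 × 0.0437
Δλ = 0.1060 pm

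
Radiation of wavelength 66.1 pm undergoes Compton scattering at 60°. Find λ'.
67.3132 pm

Using the Compton formula: λ' = λ + λ_C(1 − cos θ)

For θ = 60°, cos θ = 1/2 (exact) = 0.5000, so:
1 − cos 60° = 1 − (1/2) = 0.5000

Δλ = λ_C × 0.5000 = 2.4263 × 0.5000 = 1.2132 pm

λ' = 66.1 + 1.2132 = 67.3132 pm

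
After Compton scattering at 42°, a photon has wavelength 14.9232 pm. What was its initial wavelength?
14.3000 pm

From λ' = λ + Δλ, we have λ = λ' - Δλ

First calculate the Compton shift:
Δλ = λ_C(1 - cos θ)
Δλ = 2.4263 × (1 - cos(42°))
Δλ = 2.4263 × 0.2569
Δλ = 0.6232 pm

Initial wavelength:
λ = λ' - Δλ
λ = 14.9232 - 0.6232
λ = 14.3000 pm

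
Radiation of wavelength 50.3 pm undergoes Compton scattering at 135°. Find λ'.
54.4420 pm

Using the Compton formula: λ' = λ + λ_C(1 − cos θ)

For θ = 135°, cos θ = -√2/2 (exact) ≈ -0.7071, so:
1 − cos 135° = 1 − (-√2/2) ≈ 1.7071

Δλ = λ_C × 1.7071 = 2.4263 × 1.7071 = 4.1420 pm

λ' = 50.3 + 4.1420 = 54.4420 pm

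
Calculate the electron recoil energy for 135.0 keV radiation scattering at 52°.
12.4441 keV

By energy conservation: K_e = E_initial - E_final

First find the scattered photon energy:
Initial wavelength: λ = hc/E = 9.1840 pm
Compton shift: Δλ = λ_C(1 - cos(52°)) = 0.9325 pm
Final wavelength: λ' = 9.1840 + 0.9325 = 10.1165 pm
Final photon energy: E' = hc/λ' = 122.5559 keV

Electron kinetic energy:
K_e = E - E' = 135.0000 - 122.5559 = 12.4441 keV

(Intermediate values are shown rounded; full precision is carried through to the final answer.)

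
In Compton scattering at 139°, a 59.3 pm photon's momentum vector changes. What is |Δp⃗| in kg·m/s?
2.0233e-23 kg·m/s

Photon momentum magnitude is p = h/λ.

Initial momentum:
p₀ = h/λ = 6.6261e-34/5.9300e-11 = 1.1174e-23 kg·m/s

After scattering:
λ' = λ + Δλ = 59.3 + 4.2575 = 63.5575 pm
p' = h/λ' = 6.6261e-34/6.3557e-11 = 1.0425e-23 kg·m/s

Momentum is a vector; the scattered photon's direction makes angle θ = 139° with the incident direction. The magnitude of the vector change Δp⃗ = p⃗₀ − p⃗' is found from the law of cosines:
|Δp⃗|² = p₀² + p'² − 2p₀p'cos θ
|Δp⃗|² = (1.1174e-23)² + (1.0425e-23)² − 2·1.1174e-23·1.0425e-23·cos(139°)
|Δp⃗| = 2.0233e-23 kg·m/s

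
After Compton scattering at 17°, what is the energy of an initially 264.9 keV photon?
259.0325 keV

First convert energy to wavelength:
λ = hc/E, with hc ≈ 1239.842 keV·pm (i.e. 1239.842 eV·nm)

For E = 264.9 keV = 264900 eV:
λ = 1239.842 keV·pm / 264.9 keV
λ = 4.6804 pm

Calculate the Compton shift:
Δλ = λ_C(1 - cos(17°)) = 2.4263 × 0.0437
Δλ = 0.1060 pm

Final wavelength:
λ' = 4.6804 + 0.1060 = 4.7864 pm

Final energy:
E' = hc/λ' = 1239.842 / 4.7864 = 259.0325 keV

(Intermediate values are shown rounded; full precision is carried through to the final answer.)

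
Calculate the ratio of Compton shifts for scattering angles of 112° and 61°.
112° produces the larger shift by a factor of 2.668

Calculate both shifts using Δλ = λ_C(1 - cos θ):

For θ₁ = 61°:
Δλ₁ = 2.4263 × (1 - cos(61°))
Δλ₁ = 2.4263 × 0.5152
Δλ₁ = 1.2500 pm

For θ₂ = 112°:
Δλ₂ = 2.4263 × (1 - cos(112°))
Δλ₂ = 2.4263 × 1.3746
Δλ₂ = 3.3352 pm

The 112° angle produces the larger shift.
Ratio: 3.3352/1.2500 = 2.668

(Intermediate values are shown rounded; full precision is carried through to the final answer.)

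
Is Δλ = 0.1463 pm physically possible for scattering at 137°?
No, inconsistent

Calculate the expected shift for θ = 137°:

Δλ_expected = λ_C(1 - cos(137°))
Δλ_expected = 2.4263 × (1 - cos(137°))
Δλ_expected = 2.4263 × 1.7314
Δλ_expected = 4.2008 pm

Given shift: 0.1463 pm
Expected shift: 4.2008 pm
Difference: 4.0545 pm

The values do not match. The given shift corresponds to θ ≈ 20.0°, not 137°.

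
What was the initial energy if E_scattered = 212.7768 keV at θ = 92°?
373.8999 keV

Convert final energy to wavelength (hc ≈ 1239.842 keV·pm):
λ' = hc/E' = 1239.842 / 212.7768 = 5.8270 pm

Calculate the Compton shift:
Δλ = λ_C(1 - cos(92°))
Δλ = 2.4263 × (1 - cos(92°))
Δλ = 2.5110 pm

Initial wavelength:
λ = λ' - Δλ = 5.8270 - 2.5110 = 3.3160 pm

Initial energy:
E = hc/λ = 1239.842 / 3.3160 = 373.8999 keV

(Intermediate values are shown rounded; full precision is carried through to the final answer.)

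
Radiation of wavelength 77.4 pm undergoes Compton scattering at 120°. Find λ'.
81.0395 pm

Using the Compton formula: λ' = λ + λ_C(1 − cos θ)

For θ = 120°, cos θ = -1/2 (exact) = -0.5000, so:
1 − cos 120° = 1 − (-1/2) = 1.5000

Δλ = λ_C × 1.5000 = 2.4263 × 1.5000 = 3.6395 pm

λ' = 77.4 + 3.6395 = 81.0395 pm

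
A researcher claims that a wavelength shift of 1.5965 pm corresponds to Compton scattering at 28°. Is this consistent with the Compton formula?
No, inconsistent

Calculate the expected shift for θ = 28°:

Δλ_expected = λ_C(1 - cos(28°))
Δλ_expected = 2.4263 × (1 - cos(28°))
Δλ_expected = 2.4263 × 0.1171
Δλ_expected = 0.2840 pm

Given shift: 1.5965 pm
Expected shift: 0.2840 pm
Difference: 1.3125 pm

The values do not match. The given shift corresponds to θ ≈ 70.0°, not 28°.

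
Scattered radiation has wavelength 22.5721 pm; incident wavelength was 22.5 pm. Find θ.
14.00°

First find the wavelength shift:
Δλ = λ' - λ = 22.5721 - 22.5 = 0.0721 pm

Using Δλ = λ_C(1 - cos θ), with λ_C = h/(m_e·c) ≈ 2.42631024 pm:
cos θ = 1 - Δλ/λ_C
cos θ = 1 - 0.0721/2.42631024
cos θ = 0.970284

θ = arccos(0.970284)
θ = 14.00°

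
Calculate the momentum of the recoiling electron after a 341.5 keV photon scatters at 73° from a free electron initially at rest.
1.8825e-22 kg·m/s

The electron is initially at rest, so by conservation of momentum:
p⃗_e = p⃗₀ − p⃗'  (incident photon momentum minus scattered photon momentum)

Photon momentum magnitudes (p = h/λ = E/c):
λ₀ = hc/E₀ = 3.6306 pm → p₀ = h/λ₀ = 1.8251e-22 kg·m/s
Δλ = λ_C(1 − cos 73°) = 1.7169 pm
λ' = 5.3475 pm → p' = h/λ' = 1.2391e-22 kg·m/s

The scattered photon makes angle θ = 73° with the incident direction, so by the law of cosines:
|p⃗_e|² = p₀² + p'² − 2p₀p'cos θ
|p⃗_e|² = (1.8251e-22)² + (1.2391e-22)² − 2·1.8251e-22·1.2391e-22·cos(73°)
|p⃗_e| = 1.8825e-22 kg·m/s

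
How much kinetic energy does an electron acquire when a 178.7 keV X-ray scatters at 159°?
72.0890 keV

By energy conservation: K_e = E_initial - E_final

First find the scattered photon energy:
Initial wavelength: λ = hc/E = 6.9381 pm
Compton shift: Δλ = λ_C(1 - cos(159°)) = 4.6915 pm
Final wavelength: λ' = 6.9381 + 4.6915 = 11.6296 pm
Final photon energy: E' = hc/λ' = 106.6110 keV

Electron kinetic energy:
K_e = E - E' = 178.7000 - 106.6110 = 72.0890 keV

(Intermediate values are shown rounded; full precision is carried through to the final answer.)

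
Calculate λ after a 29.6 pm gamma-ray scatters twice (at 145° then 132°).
38.0637 pm

Apply Compton shift twice:

First scattering at θ₁ = 145°:
Δλ₁ = λ_C(1 - cos(145°))
Δλ₁ = 2.4263 × 1.8192
Δλ₁ = 4.4138 pm

After first scattering:
λ₁ = 29.6 + 4.4138 = 34.0138 pm

Second scattering at θ₂ = 132°:
Δλ₂ = λ_C(1 - cos(132°))
Δλ₂ = 2.4263 × 1.6691
Δλ₂ = 4.0498 pm

Final wavelength:
λ₂ = 34.0138 + 4.0498 = 38.0637 pm

Total shift: Δλ_total = 4.4138 + 4.0498 = 8.4637 pm

(Intermediate values are shown rounded; full precision is carried through to the final answer.)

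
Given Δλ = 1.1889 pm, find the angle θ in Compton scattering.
59.34°

From the Compton formula Δλ = λ_C(1 - cos θ), we can solve for θ:

cos θ = 1 - Δλ/λ_C

Given:
- Δλ = 1.1889 pm
- λ_C = h/(m_e·c) ≈ 2.42631024 pm

cos θ = 1 - 1.1889/2.42631024
cos θ = 1 - 0.490003
cos θ = 0.509997

θ = arccos(0.509997)
θ = 59.34°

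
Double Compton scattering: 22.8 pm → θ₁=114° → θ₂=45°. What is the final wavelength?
26.9238 pm

Apply Compton shift twice:

First scattering at θ₁ = 114°:
Δλ₁ = λ_C(1 - cos(114°))
Δλ₁ = 2.4263 × 1.4067
Δλ₁ = 3.4132 pm

After first scattering:
λ₁ = 22.8 + 3.4132 = 26.2132 pm

Second scattering at θ₂ = 45°:
Δλ₂ = λ_C(1 - cos(45°))
Δλ₂ = 2.4263 × 0.2929
Δλ₂ = 0.7106 pm

Final wavelength:
λ₂ = 26.2132 + 0.7106 = 26.9238 pm

Total shift: Δλ_total = 3.4132 + 0.7106 = 4.1238 pm

(Intermediate values are shown rounded; full precision is carried through to the final answer.)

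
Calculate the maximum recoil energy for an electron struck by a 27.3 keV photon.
2.6354 keV

Maximum energy transfer occurs at θ = 180° (backscattering).

Initial photon: E₀ = 27.3 keV → λ₀ = 45.4155 pm

Maximum Compton shift (at 180°):
Δλ_max = 2λ_C = 2 × 2.4263 = 4.8526 pm

Final wavelength:
λ' = 45.4155 + 4.8526 = 50.2681 pm

Minimum photon energy (maximum energy to electron):
E'_min = hc/λ' = 24.6646 keV

Maximum electron kinetic energy:
K_max = E₀ - E'_min = 27.3000 - 24.6646 = 2.6354 keV

(Intermediate values are shown rounded; full precision is carried through to the final answer.)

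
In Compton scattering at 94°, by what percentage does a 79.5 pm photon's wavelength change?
3.2649%

Calculate the Compton shift:
Δλ = λ_C(1 - cos(94°))
Δλ = 2.4263 × (1 - cos(94°))
Δλ = 2.4263 × 1.0698
Δλ = 2.5956 pm

Percentage change:
(Δλ/λ₀) × 100 = (2.5956/79.5) × 100
= 3.2649%

(Intermediate values are shown rounded; full precision is carried through to the final answer.)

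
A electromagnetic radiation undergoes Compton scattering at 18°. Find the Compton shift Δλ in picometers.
0.1188 pm

Using the Compton scattering formula:
Δλ = λ_C(1 - cos θ)

where λ_C = h/(m_e·c) ≈ 2.4263 pm is the Compton wavelength of an electron.

For θ = 18°:
cos(18°) = 0.9511
1 - cos(18°) = 0.0489

Δλ = 2.4263 × 0.0489
Δλ = 0.1188 pm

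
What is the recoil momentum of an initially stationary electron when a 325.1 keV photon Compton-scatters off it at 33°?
9.5367e-23 kg·m/s

The electron is initially at rest, so by conservation of momentum:
p⃗_e = p⃗₀ − p⃗'  (incident photon momentum minus scattered photon momentum)

Photon momentum magnitudes (p = h/λ = E/c):
λ₀ = hc/E₀ = 3.8137 pm → p₀ = h/λ₀ = 1.7374e-22 kg·m/s
Δλ = λ_C(1 − cos 33°) = 0.3914 pm
λ' = 4.2052 pm → p' = h/λ' = 1.5757e-22 kg·m/s

The scattered photon makes angle θ = 33° with the incident direction, so by the law of cosines:
|p⃗_e|² = p₀² + p'² − 2p₀p'cos θ
|p⃗_e|² = (1.7374e-22)² + (1.5757e-22)² − 2·1.7374e-22·1.5757e-22·cos(33°)
|p⃗_e| = 9.5367e-23 kg·m/s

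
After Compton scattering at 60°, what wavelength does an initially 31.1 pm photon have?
32.3132 pm

Using the Compton formula: λ' = λ + λ_C(1 − cos θ)

For θ = 60°, cos θ = 1/2 (exact) = 0.5000, so:
1 − cos 60° = 1 − (1/2) = 0.5000

Δλ = λ_C × 0.5000 = 2.4263 × 0.5000 = 1.2132 pm

λ' = 31.1 + 1.2132 = 32.3132 pm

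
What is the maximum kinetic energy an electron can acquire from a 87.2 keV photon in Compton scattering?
22.1881 keV

Maximum energy transfer occurs at θ = 180° (backscattering).

Initial photon: E₀ = 87.2 keV → λ₀ = 14.2184 pm

Maximum Compton shift (at 180°):
Δλ_max = 2λ_C = 2 × 2.4263 = 4.8526 pm

Final wavelength:
λ' = 14.2184 + 4.8526 = 19.0710 pm

Minimum photon energy (maximum energy to electron):
E'_min = hc/λ' = 65.0119 keV

Maximum electron kinetic energy:
K_max = E₀ - E'_min = 87.2000 - 65.0119 = 22.1881 keV

(Intermediate values are shown rounded; full precision is carried through to the final answer.)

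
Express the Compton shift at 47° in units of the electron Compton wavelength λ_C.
0.3180 λ_C

The Compton shift formula is:
Δλ = λ_C(1 - cos θ)

Dividing both sides by λ_C:
Δλ/λ_C = 1 - cos θ

For θ = 47°:
Δλ/λ_C = 1 - cos(47°)
Δλ/λ_C = 1 - 0.6820
Δλ/λ_C = 0.3180

This means the shift is 0.3180 × λ_C = 0.7716 pm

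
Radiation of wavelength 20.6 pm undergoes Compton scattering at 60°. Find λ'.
21.8132 pm

Using the Compton formula: λ' = λ + λ_C(1 − cos θ)

For θ = 60°, cos θ = 1/2 (exact) = 0.5000, so:
1 − cos 60° = 1 − (1/2) = 0.5000

Δλ = λ_C × 0.5000 = 2.4263 × 0.5000 = 1.2132 pm

λ' = 20.6 + 1.2132 = 21.8132 pm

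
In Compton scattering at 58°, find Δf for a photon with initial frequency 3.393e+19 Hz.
3.879e+18 Hz (decrease)

Convert frequency to wavelength (c = 299792458 m/s):
λ₀ = c/f₀ = 299792458/3.393e+19 = 8.8356162e-12 m = 8.8356 pm

Calculate Compton shift:
Δλ = λ_C(1 - cos(58°)) = 1.1406 pm

Final wavelength:
λ' = λ₀ + Δλ = 8.8356 + 1.1406 = 9.9762 pm

Final frequency:
f' = c/λ' = 299792458/9.9761779e-12 = 3.0050833e+19 Hz

Frequency shift (decrease):
Δf = f₀ - f' = 3.393e+19 - 3.0050833e+19 = 3.879e+18 Hz

(Intermediate values are shown rounded; full precision is carried through to the final answer.)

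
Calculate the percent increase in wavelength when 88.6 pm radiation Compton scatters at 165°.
5.3837%

Calculate the Compton shift:
Δλ = λ_C(1 - cos(165°))
Δλ = 2.4263 × (1 - cos(165°))
Δλ = 2.4263 × 1.9659
Δλ = 4.7699 pm

Percentage change:
(Δλ/λ₀) × 100 = (4.7699/88.6) × 100
= 5.3837%

(Intermediate values are shown rounded; full precision is carried through to the final answer.)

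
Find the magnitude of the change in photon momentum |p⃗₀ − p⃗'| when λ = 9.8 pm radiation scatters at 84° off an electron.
8.2777e-23 kg·m/s

Photon momentum magnitude is p = h/λ.

Initial momentum:
p₀ = h/λ = 6.6261e-34/9.8000e-12 = 6.7613e-23 kg·m/s

After scattering:
λ' = λ + Δλ = 9.8 + 2.1727 = 11.9727 pm
p' = h/λ' = 6.6261e-34/1.1973e-11 = 5.5343e-23 kg·m/s

Momentum is a vector; the scattered photon's direction makes angle θ = 84° with the incident direction. The magnitude of the vector change Δp⃗ = p⃗₀ − p⃗' is found from the law of cosines:
|Δp⃗|² = p₀² + p'² − 2p₀p'cos θ
|Δp⃗|² = (6.7613e-23)² + (5.5343e-23)² − 2·6.7613e-23·5.5343e-23·cos(84°)
|Δp⃗| = 8.2777e-23 kg·m/s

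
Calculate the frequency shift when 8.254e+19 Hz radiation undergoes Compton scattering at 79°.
2.896e+19 Hz (decrease)

Convert frequency to wavelength (c = 299792458 m/s):
λ₀ = c/f₀ = 299792458/8.254e+19 = 3.6320870e-12 m = 3.6321 pm

Calculate Compton shift:
Δλ = λ_C(1 - cos(79°)) = 1.9633 pm

Final wavelength:
λ' = λ₀ + Δλ = 3.6321 + 1.9633 = 5.5954 pm

Final frequency:
f' = c/λ' = 299792458/5.5954354e-12 = 5.3578040e+19 Hz

Frequency shift (decrease):
Δf = f₀ - f' = 8.254e+19 - 5.3578040e+19 = 2.896e+19 Hz

(Intermediate values are shown rounded; full precision is carried through to the final answer.)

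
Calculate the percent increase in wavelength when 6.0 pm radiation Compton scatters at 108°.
52.9347%

Calculate the Compton shift:
Δλ = λ_C(1 - cos(108°))
Δλ = 2.4263 × (1 - cos(108°))
Δλ = 2.4263 × 1.3090
Δλ = 3.1761 pm

Percentage change:
(Δλ/λ₀) × 100 = (3.1761/6.0) × 100
= 52.9347%

(Intermediate values are shown rounded; full precision is carried through to the final answer.)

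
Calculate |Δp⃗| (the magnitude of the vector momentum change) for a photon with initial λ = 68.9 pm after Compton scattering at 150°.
1.8006e-23 kg·m/s

Photon momentum magnitude is p = h/λ.

Initial momentum:
p₀ = h/λ = 6.6261e-34/6.8900e-11 = 9.6169e-24 kg·m/s

After scattering:
λ' = λ + Δλ = 68.9 + 4.5276 = 73.4276 pm
p' = h/λ' = 6.6261e-34/7.3428e-11 = 9.0240e-24 kg·m/s

Momentum is a vector; the scattered photon's direction makes angle θ = 150° with the incident direction. The magnitude of the vector change Δp⃗ = p⃗₀ − p⃗' is found from the law of cosines:
|Δp⃗|² = p₀² + p'² − 2p₀p'cos θ
|Δp⃗|² = (9.6169e-24)² + (9.0240e-24)² − 2·9.6169e-24·9.0240e-24·cos(150°)
|Δp⃗| = 1.8006e-23 kg·m/s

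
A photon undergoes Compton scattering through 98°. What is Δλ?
2.7640 pm

Using the Compton scattering formula:
Δλ = λ_C(1 - cos θ)

where λ_C = h/(m_e·c) ≈ 2.4263 pm is the Compton wavelength of an electron.

For θ = 98°:
cos(98°) = -0.1392
1 - cos(98°) = 1.1392

Δλ = 2.4263 × 1.1392
Δλ = 2.7640 pm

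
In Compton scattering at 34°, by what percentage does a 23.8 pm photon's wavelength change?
1.7429%

Calculate the Compton shift:
Δλ = λ_C(1 - cos(34°))
Δλ = 2.4263 × (1 - cos(34°))
Δλ = 2.4263 × 0.1710
Δλ = 0.4148 pm

Percentage change:
(Δλ/λ₀) × 100 = (0.4148/23.8) × 100
= 1.7429%

(Intermediate values are shown rounded; full precision is carried through to the final answer.)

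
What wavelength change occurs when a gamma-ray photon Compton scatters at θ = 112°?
3.3352 pm

Using the Compton scattering formula:
Δλ = λ_C(1 - cos θ)

where λ_C = h/(m_e·c) ≈ 2.4263 pm is the Compton wavelength of an electron.

For θ = 112°:
cos(112°) = -0.3746
1 - cos(112°) = 1.3746

Δλ = 2.4263 × 1.3746
Δλ = 3.3352 pm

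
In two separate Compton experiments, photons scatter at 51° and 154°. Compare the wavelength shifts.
154° produces the larger shift by a factor of 5.122

Calculate both shifts using Δλ = λ_C(1 - cos θ):

For θ₁ = 51°:
Δλ₁ = 2.4263 × (1 - cos(51°))
Δλ₁ = 2.4263 × 0.3707
Δλ₁ = 0.8994 pm

For θ₂ = 154°:
Δλ₂ = 2.4263 × (1 - cos(154°))
Δλ₂ = 2.4263 × 1.8988
Δλ₂ = 4.6071 pm

The 154° angle produces the larger shift.
Ratio: 4.6071/0.8994 = 5.122

(Intermediate values are shown rounded; full precision is carried through to the final answer.)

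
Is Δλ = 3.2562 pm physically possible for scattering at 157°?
No, inconsistent

Calculate the expected shift for θ = 157°:

Δλ_expected = λ_C(1 - cos(157°))
Δλ_expected = 2.4263 × (1 - cos(157°))
Δλ_expected = 2.4263 × 1.9205
Δλ_expected = 4.6597 pm

Given shift: 3.2562 pm
Expected shift: 4.6597 pm
Difference: 1.4036 pm

The values do not match. The given shift corresponds to θ ≈ 110.0°, not 157°.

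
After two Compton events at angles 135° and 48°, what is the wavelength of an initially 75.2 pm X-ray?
80.1448 pm

Apply Compton shift twice:

First scattering at θ₁ = 135°:
Δλ₁ = λ_C(1 - cos(135°))
Δλ₁ = 2.4263 × 1.7071
Δλ₁ = 4.1420 pm

After first scattering:
λ₁ = 75.2 + 4.1420 = 79.3420 pm

Second scattering at θ₂ = 48°:
Δλ₂ = λ_C(1 - cos(48°))
Δλ₂ = 2.4263 × 0.3309
Δλ₂ = 0.8028 pm

Final wavelength:
λ₂ = 79.3420 + 0.8028 = 80.1448 pm

Total shift: Δλ_total = 4.1420 + 0.8028 = 4.9448 pm

(Intermediate values are shown rounded; full precision is carried through to the final answer.)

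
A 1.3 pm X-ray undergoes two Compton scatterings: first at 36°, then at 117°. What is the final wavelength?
5.2912 pm

Apply Compton shift twice:

First scattering at θ₁ = 36°:
Δλ₁ = λ_C(1 - cos(36°))
Δλ₁ = 2.4263 × 0.1910
Δλ₁ = 0.4634 pm

After first scattering:
λ₁ = 1.3 + 0.4634 = 1.7634 pm

Second scattering at θ₂ = 117°:
Δλ₂ = λ_C(1 - cos(117°))
Δλ₂ = 2.4263 × 1.4540
Δλ₂ = 3.5278 pm

Final wavelength:
λ₂ = 1.7634 + 3.5278 = 5.2912 pm

Total shift: Δλ_total = 0.4634 + 3.5278 = 3.9912 pm

(Intermediate values are shown rounded; full precision is carried through to the final answer.)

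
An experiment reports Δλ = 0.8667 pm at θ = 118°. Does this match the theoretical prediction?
No, inconsistent

Calculate the expected shift for θ = 118°:

Δλ_expected = λ_C(1 - cos(118°))
Δλ_expected = 2.4263 × (1 - cos(118°))
Δλ_expected = 2.4263 × 1.4695
Δλ_expected = 3.5654 pm

Given shift: 0.8667 pm
Expected shift: 3.5654 pm
Difference: 2.6987 pm

The values do not match. The given shift corresponds to θ ≈ 50.0°, not 118°.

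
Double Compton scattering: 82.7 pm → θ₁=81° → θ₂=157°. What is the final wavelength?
89.4065 pm

Apply Compton shift twice:

First scattering at θ₁ = 81°:
Δλ₁ = λ_C(1 - cos(81°))
Δλ₁ = 2.4263 × 0.8436
Δλ₁ = 2.0468 pm

After first scattering:
λ₁ = 82.7 + 2.0468 = 84.7468 pm

Second scattering at θ₂ = 157°:
Δλ₂ = λ_C(1 - cos(157°))
Δλ₂ = 2.4263 × 1.9205
Δλ₂ = 4.6597 pm

Final wavelength:
λ₂ = 84.7468 + 4.6597 = 89.4065 pm

Total shift: Δλ_total = 2.0468 + 4.6597 = 6.7065 pm

(Intermediate values are shown rounded; full precision is carried through to the final answer.)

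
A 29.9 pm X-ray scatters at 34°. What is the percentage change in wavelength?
1.3873%

Calculate the Compton shift:
Δλ = λ_C(1 - cos(34°))
Δλ = 2.4263 × (1 - cos(34°))
Δλ = 2.4263 × 0.1710
Δλ = 0.4148 pm

Percentage change:
(Δλ/λ₀) × 100 = (0.4148/29.9) × 100
= 1.3873%

(Intermediate values are shown rounded; full precision is carried through to the final answer.)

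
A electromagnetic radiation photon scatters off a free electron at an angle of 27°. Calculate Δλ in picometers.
0.2645 pm

Using the Compton scattering formula:
Δλ = λ_C(1 - cos θ)

where λ_C = h/(m_e·c) ≈ 2.4263 pm is the Compton wavelength of an electron.

For θ = 27°:
cos(27°) = 0.8910
1 - cos(27°) = 0.1090

Δλ = 2.4263 × 0.1090
Δλ = 0.2645 pm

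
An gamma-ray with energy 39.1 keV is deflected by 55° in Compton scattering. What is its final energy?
37.8645 keV

First convert energy to wavelength:
λ = hc/E, with hc ≈ 1239.842 keV·pm (i.e. 1239.842 eV·nm)

For E = 39.1 keV = 39100 eV:
λ = 1239.842 keV·pm / 39.1 keV
λ = 31.7095 pm

Calculate the Compton shift:
Δλ = λ_C(1 - cos(55°)) = 2.4263 × 0.4264
Δλ = 1.0346 pm

Final wavelength:
λ' = 31.7095 + 1.0346 = 32.7441 pm

Final energy:
E' = hc/λ' = 1239.842 / 32.7441 = 37.8645 keV

(Intermediate values are shown rounded; full precision is carried through to the final answer.)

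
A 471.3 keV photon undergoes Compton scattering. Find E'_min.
165.6811 keV (at θ = 180°)

The scattered photon has minimum energy when its wavelength is maximum, i.e., when the Compton shift Δλ = λ_C(1 − cos θ) is maximum. This occurs at θ = 180° (backscattering), giving Δλ_max = 2λ_C = 4.8526 pm.

Initial wavelength: λ₀ = hc/E₀ = 2.6307 pm
Maximum final wavelength: λ'_max = λ₀ + 2λ_C = 2.6307 + 4.8526 = 7.4833 pm
Minimum final energy: E'_min = hc/λ'_max = 165.6811 keV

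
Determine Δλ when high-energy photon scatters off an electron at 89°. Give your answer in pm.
2.3840 pm

Using the Compton scattering formula:
Δλ = λ_C(1 - cos θ)

where λ_C = h/(m_e·c) ≈ 2.4263 pm is the Compton wavelength of an electron.

For θ = 89°:
cos(89°) = 0.0175
1 - cos(89°) = 0.9825

Δλ = 2.4263 × 0.9825
Δλ = 2.3840 pm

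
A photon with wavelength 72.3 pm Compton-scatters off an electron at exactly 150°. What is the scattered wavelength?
76.8276 pm

Using the Compton formula: λ' = λ + λ_C(1 − cos θ)

For θ = 150°, cos θ = -√3/2 (exact) ≈ -0.8660, so:
1 − cos 150° = 1 − (-√3/2) ≈ 1.8660

Δλ = λ_C × 1.8660 = 2.4263 × 1.8660 = 4.5276 pm

λ' = 72.3 + 4.5276 = 76.8276 pm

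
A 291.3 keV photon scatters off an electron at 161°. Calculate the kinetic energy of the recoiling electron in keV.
153.1817 keV

By energy conservation: K_e = E_initial - E_final

First find the scattered photon energy:
Initial wavelength: λ = hc/E = 4.2562 pm
Compton shift: Δλ = λ_C(1 - cos(161°)) = 4.7204 pm
Final wavelength: λ' = 4.2562 + 4.7204 = 8.9767 pm
Final photon energy: E' = hc/λ' = 138.1183 keV

Electron kinetic energy:
K_e = E - E' = 291.3000 - 138.1183 = 153.1817 keV

(Intermediate values are shown rounded; full precision is carried through to the final answer.)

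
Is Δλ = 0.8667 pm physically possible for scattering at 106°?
No, inconsistent

Calculate the expected shift for θ = 106°:

Δλ_expected = λ_C(1 - cos(106°))
Δλ_expected = 2.4263 × (1 - cos(106°))
Δλ_expected = 2.4263 × 1.2756
Δλ_expected = 3.0951 pm

Given shift: 0.8667 pm
Expected shift: 3.0951 pm
Difference: 2.2284 pm

The values do not match. The given shift corresponds to θ ≈ 50.0°, not 106°.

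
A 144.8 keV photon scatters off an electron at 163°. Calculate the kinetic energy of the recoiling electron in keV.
51.6422 keV

By energy conservation: K_e = E_initial - E_final

First find the scattered photon energy:
Initial wavelength: λ = hc/E = 8.5624 pm
Compton shift: Δλ = λ_C(1 - cos(163°)) = 4.7466 pm
Final wavelength: λ' = 8.5624 + 4.7466 = 13.3090 pm
Final photon energy: E' = hc/λ' = 93.1578 keV

Electron kinetic energy:
K_e = E - E' = 144.8000 - 93.1578 = 51.6422 keV

(Intermediate values are shown rounded; full precision is carried through to the final answer.)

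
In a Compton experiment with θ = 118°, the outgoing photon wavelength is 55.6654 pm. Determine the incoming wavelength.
52.1000 pm

From λ' = λ + Δλ, we have λ = λ' - Δλ

First calculate the Compton shift:
Δλ = λ_C(1 - cos θ)
Δλ = 2.4263 × (1 - cos(118°))
Δλ = 2.4263 × 1.4695
Δλ = 3.5654 pm

Initial wavelength:
λ = λ' - Δλ
λ = 55.6654 - 3.5654
λ = 52.1000 pm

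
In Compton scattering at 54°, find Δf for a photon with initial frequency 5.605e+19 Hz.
8.830e+18 Hz (decrease)

Convert frequency to wavelength (c = 299792458 m/s):
λ₀ = c/f₀ = 299792458/5.605e+19 = 5.3486612e-12 m = 5.3487 pm

Calculate Compton shift:
Δλ = λ_C(1 - cos(54°)) = 1.0002 pm

Final wavelength:
λ' = λ₀ + Δλ = 5.3487 + 1.0002 = 6.3488 pm

Final frequency:
f' = c/λ' = 299792458/6.3488220e-12 = 4.7220170e+19 Hz

Frequency shift (decrease):
Δf = f₀ - f' = 5.605e+19 - 4.7220170e+19 = 8.830e+18 Hz

(Intermediate values are shown rounded; full precision is carried through to the final answer.)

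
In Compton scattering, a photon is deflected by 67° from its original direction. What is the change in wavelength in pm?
1.4783 pm

Using the Compton scattering formula:
Δλ = λ_C(1 - cos θ)

where λ_C = h/(m_e·c) ≈ 2.4263 pm is the Compton wavelength of an electron.

For θ = 67°:
cos(67°) = 0.3907
1 - cos(67°) = 0.6093

Δλ = 2.4263 × 0.6093
Δλ = 1.4783 pm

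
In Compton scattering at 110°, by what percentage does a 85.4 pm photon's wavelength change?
3.8128%

Calculate the Compton shift:
Δλ = λ_C(1 - cos(110°))
Δλ = 2.4263 × (1 - cos(110°))
Δλ = 2.4263 × 1.3420
Δλ = 3.2562 pm

Percentage change:
(Δλ/λ₀) × 100 = (3.2562/85.4) × 100
= 3.8128%

(Intermediate values are shown rounded; full precision is carried through to the final answer.)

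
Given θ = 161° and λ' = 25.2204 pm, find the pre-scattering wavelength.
20.5000 pm

From λ' = λ + Δλ, we have λ = λ' - Δλ

First calculate the Compton shift:
Δλ = λ_C(1 - cos θ)
Δλ = 2.4263 × (1 - cos(161°))
Δλ = 2.4263 × 1.9455
Δλ = 4.7204 pm

Initial wavelength:
λ = λ' - Δλ
λ = 25.2204 - 4.7204
λ = 20.5000 pm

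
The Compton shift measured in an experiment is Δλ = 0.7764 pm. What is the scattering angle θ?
47.16°

From the Compton formula Δλ = λ_C(1 - cos θ), we can solve for θ:

cos θ = 1 - Δλ/λ_C

Given:
- Δλ = 0.7764 pm
- λ_C = h/(m_e·c) ≈ 2.42631024 pm

cos θ = 1 - 0.7764/2.42631024
cos θ = 1 - 0.319992
cos θ = 0.680008

θ = arccos(0.680008)
θ = 47.16°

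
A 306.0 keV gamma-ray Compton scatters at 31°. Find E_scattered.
281.8894 keV

First convert energy to wavelength:
λ = hc/E, with hc ≈ 1239.842 keV·pm (i.e. 1239.842 eV·nm)

For E = 306.0 keV = 306000 eV:
λ = 1239.842 keV·pm / 306.0 keV
λ = 4.0518 pm

Calculate the Compton shift:
Δλ = λ_C(1 - cos(31°)) = 2.4263 × 0.1428
Δλ = 0.3466 pm

Final wavelength:
λ' = 4.0518 + 0.3466 = 4.3983 pm

Final energy:
E' = hc/λ' = 1239.842 / 4.3983 = 281.8894 keV

(Intermediate values are shown rounded; full precision is carried through to the final answer.)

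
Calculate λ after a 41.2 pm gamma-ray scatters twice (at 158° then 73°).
47.5929 pm

Apply Compton shift twice:

First scattering at θ₁ = 158°:
Δλ₁ = λ_C(1 - cos(158°))
Δλ₁ = 2.4263 × 1.9272
Δλ₁ = 4.6759 pm

After first scattering:
λ₁ = 41.2 + 4.6759 = 45.8759 pm

Second scattering at θ₂ = 73°:
Δλ₂ = λ_C(1 - cos(73°))
Δλ₂ = 2.4263 × 0.7076
Δλ₂ = 1.7169 pm

Final wavelength:
λ₂ = 45.8759 + 1.7169 = 47.5929 pm

Total shift: Δλ_total = 4.6759 + 1.7169 = 6.3929 pm

(Intermediate values are shown rounded; full precision is carried through to the final answer.)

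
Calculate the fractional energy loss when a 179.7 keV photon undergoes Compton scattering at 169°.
0.4107 (or 41.07%)

Calculate initial and final photon energies:

Initial: E₀ = 179.7 keV → λ₀ = 6.8995 pm
Compton shift: Δλ = 4.8080 pm
Final wavelength: λ' = 11.7076 pm
Final energy: E' = 105.9010 keV

Fractional energy loss:
(E₀ - E')/E₀ = (179.7000 - 105.9010)/179.7000
= 73.7990/179.7000
= 0.4107
= 41.07%

(Intermediate values are shown rounded; full precision is carried through to the final answer.)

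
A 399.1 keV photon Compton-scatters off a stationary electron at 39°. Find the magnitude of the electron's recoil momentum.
1.3517e-22 kg·m/s

The electron is initially at rest, so by conservation of momentum:
p⃗_e = p⃗₀ − p⃗'  (incident photon momentum minus scattered photon momentum)

Photon momentum magnitudes (p = h/λ = E/c):
λ₀ = hc/E₀ = 3.1066 pm → p₀ = h/λ₀ = 2.1329e-22 kg·m/s
Δλ = λ_C(1 − cos 39°) = 0.5407 pm
λ' = 3.6473 pm → p' = h/λ' = 1.8167e-22 kg·m/s

The scattered photon makes angle θ = 39° with the incident direction, so by the law of cosines:
|p⃗_e|² = p₀² + p'² − 2p₀p'cos θ
|p⃗_e|² = (2.1329e-22)² + (1.8167e-22)² − 2·2.1329e-22·1.8167e-22·cos(39°)
|p⃗_e| = 1.3517e-22 kg·m/s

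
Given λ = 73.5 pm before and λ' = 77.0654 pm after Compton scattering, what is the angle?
118.00°

First find the wavelength shift:
Δλ = λ' - λ = 77.0654 - 73.5 = 3.5654 pm

Using Δλ = λ_C(1 - cos θ), with λ_C = h/(m_e·c) ≈ 2.42631024 pm:
cos θ = 1 - Δλ/λ_C
cos θ = 1 - 3.5654/2.42631024
cos θ = -0.469474

θ = arccos(-0.469474)
θ = 118.00°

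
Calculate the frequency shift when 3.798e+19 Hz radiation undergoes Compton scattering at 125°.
1.238e+19 Hz (decrease)

Convert frequency to wavelength (c = 299792458 m/s):
λ₀ = c/f₀ = 299792458/3.798e+19 = 7.8934296e-12 m = 7.8934 pm

Calculate Compton shift:
Δλ = λ_C(1 - cos(125°)) = 3.8180 pm

Final wavelength:
λ' = λ₀ + Δλ = 7.8934 + 3.8180 = 11.7114 pm

Final frequency:
f' = c/λ' = 299792458/1.1711414e-11 = 2.5598314e+19 Hz

Frequency shift (decrease):
Δf = f₀ - f' = 3.798e+19 - 2.5598314e+19 = 1.238e+19 Hz

(Intermediate values are shown rounded; full precision is carried through to the final answer.)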